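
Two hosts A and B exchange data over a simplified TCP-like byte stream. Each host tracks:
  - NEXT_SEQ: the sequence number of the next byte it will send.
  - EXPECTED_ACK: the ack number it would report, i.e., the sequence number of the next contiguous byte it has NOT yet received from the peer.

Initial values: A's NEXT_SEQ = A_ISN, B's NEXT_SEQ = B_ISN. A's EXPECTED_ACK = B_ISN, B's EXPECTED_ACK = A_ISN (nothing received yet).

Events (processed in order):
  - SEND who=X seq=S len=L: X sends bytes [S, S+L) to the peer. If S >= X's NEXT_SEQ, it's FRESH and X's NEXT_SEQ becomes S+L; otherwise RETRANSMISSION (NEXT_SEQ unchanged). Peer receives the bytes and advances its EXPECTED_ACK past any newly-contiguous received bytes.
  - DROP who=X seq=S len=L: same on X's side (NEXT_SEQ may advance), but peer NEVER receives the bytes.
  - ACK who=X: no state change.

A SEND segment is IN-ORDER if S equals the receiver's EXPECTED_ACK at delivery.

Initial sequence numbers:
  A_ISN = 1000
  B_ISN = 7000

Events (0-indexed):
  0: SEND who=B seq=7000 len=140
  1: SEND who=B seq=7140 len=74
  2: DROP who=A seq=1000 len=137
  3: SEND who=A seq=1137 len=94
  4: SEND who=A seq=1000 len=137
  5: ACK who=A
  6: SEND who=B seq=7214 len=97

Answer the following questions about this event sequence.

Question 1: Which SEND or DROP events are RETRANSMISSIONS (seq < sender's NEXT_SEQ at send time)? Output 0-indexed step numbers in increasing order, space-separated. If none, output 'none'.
Step 0: SEND seq=7000 -> fresh
Step 1: SEND seq=7140 -> fresh
Step 2: DROP seq=1000 -> fresh
Step 3: SEND seq=1137 -> fresh
Step 4: SEND seq=1000 -> retransmit
Step 6: SEND seq=7214 -> fresh

Answer: 4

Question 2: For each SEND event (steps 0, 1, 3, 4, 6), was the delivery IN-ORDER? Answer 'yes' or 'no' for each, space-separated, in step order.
Answer: yes yes no yes yes

Derivation:
Step 0: SEND seq=7000 -> in-order
Step 1: SEND seq=7140 -> in-order
Step 3: SEND seq=1137 -> out-of-order
Step 4: SEND seq=1000 -> in-order
Step 6: SEND seq=7214 -> in-order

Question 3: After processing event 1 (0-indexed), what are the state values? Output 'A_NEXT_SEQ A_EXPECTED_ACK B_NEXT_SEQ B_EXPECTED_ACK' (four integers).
After event 0: A_seq=1000 A_ack=7140 B_seq=7140 B_ack=1000
After event 1: A_seq=1000 A_ack=7214 B_seq=7214 B_ack=1000

1000 7214 7214 1000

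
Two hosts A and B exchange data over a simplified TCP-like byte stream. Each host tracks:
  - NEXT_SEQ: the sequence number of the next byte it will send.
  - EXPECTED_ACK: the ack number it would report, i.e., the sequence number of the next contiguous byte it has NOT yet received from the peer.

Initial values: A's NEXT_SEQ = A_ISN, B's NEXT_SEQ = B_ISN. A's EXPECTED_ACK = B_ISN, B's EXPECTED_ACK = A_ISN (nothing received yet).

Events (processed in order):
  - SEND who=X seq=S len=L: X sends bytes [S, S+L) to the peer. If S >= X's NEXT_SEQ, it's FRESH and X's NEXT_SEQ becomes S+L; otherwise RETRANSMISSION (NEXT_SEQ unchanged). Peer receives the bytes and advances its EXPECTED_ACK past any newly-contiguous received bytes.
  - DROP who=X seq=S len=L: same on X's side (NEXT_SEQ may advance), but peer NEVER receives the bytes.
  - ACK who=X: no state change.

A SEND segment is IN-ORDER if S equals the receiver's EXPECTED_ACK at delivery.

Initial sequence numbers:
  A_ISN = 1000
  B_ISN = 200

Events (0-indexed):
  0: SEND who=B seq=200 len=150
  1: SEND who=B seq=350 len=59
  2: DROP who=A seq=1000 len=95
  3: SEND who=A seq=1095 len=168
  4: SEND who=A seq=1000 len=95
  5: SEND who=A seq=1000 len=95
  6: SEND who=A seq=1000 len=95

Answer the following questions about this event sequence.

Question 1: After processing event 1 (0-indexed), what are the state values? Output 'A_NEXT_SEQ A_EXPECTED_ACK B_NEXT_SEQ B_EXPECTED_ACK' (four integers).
After event 0: A_seq=1000 A_ack=350 B_seq=350 B_ack=1000
After event 1: A_seq=1000 A_ack=409 B_seq=409 B_ack=1000

1000 409 409 1000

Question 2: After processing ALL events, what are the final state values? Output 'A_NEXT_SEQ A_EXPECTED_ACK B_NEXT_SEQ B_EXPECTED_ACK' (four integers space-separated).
Answer: 1263 409 409 1263

Derivation:
After event 0: A_seq=1000 A_ack=350 B_seq=350 B_ack=1000
After event 1: A_seq=1000 A_ack=409 B_seq=409 B_ack=1000
After event 2: A_seq=1095 A_ack=409 B_seq=409 B_ack=1000
After event 3: A_seq=1263 A_ack=409 B_seq=409 B_ack=1000
After event 4: A_seq=1263 A_ack=409 B_seq=409 B_ack=1263
After event 5: A_seq=1263 A_ack=409 B_seq=409 B_ack=1263
After event 6: A_seq=1263 A_ack=409 B_seq=409 B_ack=1263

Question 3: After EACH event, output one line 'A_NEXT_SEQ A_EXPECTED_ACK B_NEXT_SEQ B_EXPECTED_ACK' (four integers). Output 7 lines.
1000 350 350 1000
1000 409 409 1000
1095 409 409 1000
1263 409 409 1000
1263 409 409 1263
1263 409 409 1263
1263 409 409 1263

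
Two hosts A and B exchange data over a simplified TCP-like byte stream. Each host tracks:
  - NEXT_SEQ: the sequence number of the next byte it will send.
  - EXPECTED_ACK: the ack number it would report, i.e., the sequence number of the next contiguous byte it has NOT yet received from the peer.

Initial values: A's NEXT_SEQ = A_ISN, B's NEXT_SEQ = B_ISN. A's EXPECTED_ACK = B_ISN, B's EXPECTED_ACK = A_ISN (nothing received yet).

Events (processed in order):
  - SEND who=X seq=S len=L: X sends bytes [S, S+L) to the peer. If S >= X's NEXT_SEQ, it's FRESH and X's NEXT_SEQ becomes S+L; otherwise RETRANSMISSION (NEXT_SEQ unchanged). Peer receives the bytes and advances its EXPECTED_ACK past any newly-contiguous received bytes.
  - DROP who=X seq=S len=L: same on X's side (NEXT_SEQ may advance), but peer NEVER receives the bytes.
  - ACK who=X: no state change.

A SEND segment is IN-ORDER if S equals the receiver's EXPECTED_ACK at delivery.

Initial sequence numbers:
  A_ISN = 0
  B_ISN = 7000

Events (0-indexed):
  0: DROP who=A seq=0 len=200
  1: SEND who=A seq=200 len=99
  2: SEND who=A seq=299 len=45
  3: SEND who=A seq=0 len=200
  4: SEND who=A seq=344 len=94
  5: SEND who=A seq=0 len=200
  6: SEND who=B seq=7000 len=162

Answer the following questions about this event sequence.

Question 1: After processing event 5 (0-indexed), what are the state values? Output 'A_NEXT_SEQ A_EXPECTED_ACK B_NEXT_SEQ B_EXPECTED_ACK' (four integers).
After event 0: A_seq=200 A_ack=7000 B_seq=7000 B_ack=0
After event 1: A_seq=299 A_ack=7000 B_seq=7000 B_ack=0
After event 2: A_seq=344 A_ack=7000 B_seq=7000 B_ack=0
After event 3: A_seq=344 A_ack=7000 B_seq=7000 B_ack=344
After event 4: A_seq=438 A_ack=7000 B_seq=7000 B_ack=438
After event 5: A_seq=438 A_ack=7000 B_seq=7000 B_ack=438

438 7000 7000 438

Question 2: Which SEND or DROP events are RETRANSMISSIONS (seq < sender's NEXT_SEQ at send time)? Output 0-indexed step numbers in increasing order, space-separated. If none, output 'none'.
Step 0: DROP seq=0 -> fresh
Step 1: SEND seq=200 -> fresh
Step 2: SEND seq=299 -> fresh
Step 3: SEND seq=0 -> retransmit
Step 4: SEND seq=344 -> fresh
Step 5: SEND seq=0 -> retransmit
Step 6: SEND seq=7000 -> fresh

Answer: 3 5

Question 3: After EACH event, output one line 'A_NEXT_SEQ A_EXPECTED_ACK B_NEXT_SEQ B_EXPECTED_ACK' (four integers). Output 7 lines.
200 7000 7000 0
299 7000 7000 0
344 7000 7000 0
344 7000 7000 344
438 7000 7000 438
438 7000 7000 438
438 7162 7162 438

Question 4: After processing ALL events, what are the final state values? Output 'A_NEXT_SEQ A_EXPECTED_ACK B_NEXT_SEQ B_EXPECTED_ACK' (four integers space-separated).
After event 0: A_seq=200 A_ack=7000 B_seq=7000 B_ack=0
After event 1: A_seq=299 A_ack=7000 B_seq=7000 B_ack=0
After event 2: A_seq=344 A_ack=7000 B_seq=7000 B_ack=0
After event 3: A_seq=344 A_ack=7000 B_seq=7000 B_ack=344
After event 4: A_seq=438 A_ack=7000 B_seq=7000 B_ack=438
After event 5: A_seq=438 A_ack=7000 B_seq=7000 B_ack=438
After event 6: A_seq=438 A_ack=7162 B_seq=7162 B_ack=438

Answer: 438 7162 7162 438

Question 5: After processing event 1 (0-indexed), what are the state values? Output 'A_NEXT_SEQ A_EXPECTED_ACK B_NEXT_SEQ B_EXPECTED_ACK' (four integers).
After event 0: A_seq=200 A_ack=7000 B_seq=7000 B_ack=0
After event 1: A_seq=299 A_ack=7000 B_seq=7000 B_ack=0

299 7000 7000 0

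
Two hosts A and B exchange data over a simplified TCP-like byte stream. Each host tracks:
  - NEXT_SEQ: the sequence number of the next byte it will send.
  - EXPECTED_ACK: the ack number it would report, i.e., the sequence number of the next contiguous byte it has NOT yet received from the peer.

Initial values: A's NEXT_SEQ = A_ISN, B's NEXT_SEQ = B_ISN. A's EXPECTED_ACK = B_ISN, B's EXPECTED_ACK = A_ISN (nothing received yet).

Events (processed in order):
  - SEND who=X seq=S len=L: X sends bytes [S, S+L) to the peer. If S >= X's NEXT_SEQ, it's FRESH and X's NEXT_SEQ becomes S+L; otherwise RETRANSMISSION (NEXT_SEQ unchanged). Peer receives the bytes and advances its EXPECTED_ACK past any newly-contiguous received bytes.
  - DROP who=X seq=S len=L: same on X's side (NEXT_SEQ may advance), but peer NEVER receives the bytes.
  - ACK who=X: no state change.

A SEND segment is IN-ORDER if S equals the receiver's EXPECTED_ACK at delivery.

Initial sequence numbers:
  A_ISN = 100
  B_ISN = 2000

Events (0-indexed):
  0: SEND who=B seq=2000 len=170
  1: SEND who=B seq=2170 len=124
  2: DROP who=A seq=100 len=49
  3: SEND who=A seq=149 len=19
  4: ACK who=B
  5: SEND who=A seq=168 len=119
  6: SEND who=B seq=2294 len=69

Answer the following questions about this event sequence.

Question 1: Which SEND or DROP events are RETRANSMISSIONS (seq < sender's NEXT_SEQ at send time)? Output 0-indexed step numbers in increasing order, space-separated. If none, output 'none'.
Step 0: SEND seq=2000 -> fresh
Step 1: SEND seq=2170 -> fresh
Step 2: DROP seq=100 -> fresh
Step 3: SEND seq=149 -> fresh
Step 5: SEND seq=168 -> fresh
Step 6: SEND seq=2294 -> fresh

Answer: none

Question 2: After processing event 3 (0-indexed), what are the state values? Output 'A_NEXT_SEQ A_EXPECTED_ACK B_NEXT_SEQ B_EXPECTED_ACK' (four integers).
After event 0: A_seq=100 A_ack=2170 B_seq=2170 B_ack=100
After event 1: A_seq=100 A_ack=2294 B_seq=2294 B_ack=100
After event 2: A_seq=149 A_ack=2294 B_seq=2294 B_ack=100
After event 3: A_seq=168 A_ack=2294 B_seq=2294 B_ack=100

168 2294 2294 100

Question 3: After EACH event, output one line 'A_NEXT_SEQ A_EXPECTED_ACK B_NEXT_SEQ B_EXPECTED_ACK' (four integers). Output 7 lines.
100 2170 2170 100
100 2294 2294 100
149 2294 2294 100
168 2294 2294 100
168 2294 2294 100
287 2294 2294 100
287 2363 2363 100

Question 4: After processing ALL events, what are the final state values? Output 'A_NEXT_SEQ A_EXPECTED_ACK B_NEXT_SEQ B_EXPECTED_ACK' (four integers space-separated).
After event 0: A_seq=100 A_ack=2170 B_seq=2170 B_ack=100
After event 1: A_seq=100 A_ack=2294 B_seq=2294 B_ack=100
After event 2: A_seq=149 A_ack=2294 B_seq=2294 B_ack=100
After event 3: A_seq=168 A_ack=2294 B_seq=2294 B_ack=100
After event 4: A_seq=168 A_ack=2294 B_seq=2294 B_ack=100
After event 5: A_seq=287 A_ack=2294 B_seq=2294 B_ack=100
After event 6: A_seq=287 A_ack=2363 B_seq=2363 B_ack=100

Answer: 287 2363 2363 100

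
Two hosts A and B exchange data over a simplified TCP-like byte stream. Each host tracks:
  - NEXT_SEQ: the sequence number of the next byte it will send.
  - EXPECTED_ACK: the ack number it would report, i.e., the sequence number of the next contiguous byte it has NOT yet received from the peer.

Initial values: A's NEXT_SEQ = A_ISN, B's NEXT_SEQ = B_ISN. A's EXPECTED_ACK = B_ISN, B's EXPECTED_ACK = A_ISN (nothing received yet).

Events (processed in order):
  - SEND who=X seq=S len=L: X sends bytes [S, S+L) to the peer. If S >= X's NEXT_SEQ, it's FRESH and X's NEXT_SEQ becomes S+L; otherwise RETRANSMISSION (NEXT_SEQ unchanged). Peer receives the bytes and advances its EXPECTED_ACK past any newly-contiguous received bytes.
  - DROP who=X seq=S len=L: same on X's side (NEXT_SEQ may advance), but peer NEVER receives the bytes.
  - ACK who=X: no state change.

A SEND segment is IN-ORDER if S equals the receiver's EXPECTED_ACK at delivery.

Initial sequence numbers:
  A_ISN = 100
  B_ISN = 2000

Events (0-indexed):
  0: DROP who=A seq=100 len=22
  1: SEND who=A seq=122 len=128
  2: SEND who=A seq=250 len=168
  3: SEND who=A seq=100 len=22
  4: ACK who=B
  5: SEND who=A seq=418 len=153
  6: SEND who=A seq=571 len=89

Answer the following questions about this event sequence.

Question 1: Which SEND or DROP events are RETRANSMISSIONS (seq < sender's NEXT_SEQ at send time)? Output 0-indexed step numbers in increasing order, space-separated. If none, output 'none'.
Answer: 3

Derivation:
Step 0: DROP seq=100 -> fresh
Step 1: SEND seq=122 -> fresh
Step 2: SEND seq=250 -> fresh
Step 3: SEND seq=100 -> retransmit
Step 5: SEND seq=418 -> fresh
Step 6: SEND seq=571 -> fresh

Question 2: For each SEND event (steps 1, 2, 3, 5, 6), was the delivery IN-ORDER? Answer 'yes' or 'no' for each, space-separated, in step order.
Step 1: SEND seq=122 -> out-of-order
Step 2: SEND seq=250 -> out-of-order
Step 3: SEND seq=100 -> in-order
Step 5: SEND seq=418 -> in-order
Step 6: SEND seq=571 -> in-order

Answer: no no yes yes yes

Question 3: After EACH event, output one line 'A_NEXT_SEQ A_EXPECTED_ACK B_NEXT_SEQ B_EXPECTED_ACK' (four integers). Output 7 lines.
122 2000 2000 100
250 2000 2000 100
418 2000 2000 100
418 2000 2000 418
418 2000 2000 418
571 2000 2000 571
660 2000 2000 660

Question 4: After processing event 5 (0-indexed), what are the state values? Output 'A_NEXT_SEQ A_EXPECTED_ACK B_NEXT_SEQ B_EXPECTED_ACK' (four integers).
After event 0: A_seq=122 A_ack=2000 B_seq=2000 B_ack=100
After event 1: A_seq=250 A_ack=2000 B_seq=2000 B_ack=100
After event 2: A_seq=418 A_ack=2000 B_seq=2000 B_ack=100
After event 3: A_seq=418 A_ack=2000 B_seq=2000 B_ack=418
After event 4: A_seq=418 A_ack=2000 B_seq=2000 B_ack=418
After event 5: A_seq=571 A_ack=2000 B_seq=2000 B_ack=571

571 2000 2000 571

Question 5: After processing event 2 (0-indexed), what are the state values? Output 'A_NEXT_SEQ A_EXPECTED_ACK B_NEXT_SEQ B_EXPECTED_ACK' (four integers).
After event 0: A_seq=122 A_ack=2000 B_seq=2000 B_ack=100
After event 1: A_seq=250 A_ack=2000 B_seq=2000 B_ack=100
After event 2: A_seq=418 A_ack=2000 B_seq=2000 B_ack=100

418 2000 2000 100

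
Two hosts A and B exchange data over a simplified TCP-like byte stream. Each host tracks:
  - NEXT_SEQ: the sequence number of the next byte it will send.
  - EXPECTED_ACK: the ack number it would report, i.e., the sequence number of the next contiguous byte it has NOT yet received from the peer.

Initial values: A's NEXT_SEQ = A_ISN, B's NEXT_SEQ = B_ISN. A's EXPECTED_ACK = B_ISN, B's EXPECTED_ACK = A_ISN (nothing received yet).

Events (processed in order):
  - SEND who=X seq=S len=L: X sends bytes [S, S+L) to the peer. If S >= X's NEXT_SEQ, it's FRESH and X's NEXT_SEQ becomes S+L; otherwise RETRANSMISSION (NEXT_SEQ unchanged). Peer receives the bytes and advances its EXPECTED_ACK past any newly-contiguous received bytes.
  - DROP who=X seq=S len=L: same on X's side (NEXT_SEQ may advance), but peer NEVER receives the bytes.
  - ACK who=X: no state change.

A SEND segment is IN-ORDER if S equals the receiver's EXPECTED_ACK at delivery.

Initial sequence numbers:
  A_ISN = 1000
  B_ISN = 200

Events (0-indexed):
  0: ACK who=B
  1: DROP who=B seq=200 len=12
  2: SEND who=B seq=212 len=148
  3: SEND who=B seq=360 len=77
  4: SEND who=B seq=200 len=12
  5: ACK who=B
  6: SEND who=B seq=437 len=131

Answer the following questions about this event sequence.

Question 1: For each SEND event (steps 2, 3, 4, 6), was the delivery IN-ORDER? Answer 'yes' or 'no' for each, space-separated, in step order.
Step 2: SEND seq=212 -> out-of-order
Step 3: SEND seq=360 -> out-of-order
Step 4: SEND seq=200 -> in-order
Step 6: SEND seq=437 -> in-order

Answer: no no yes yes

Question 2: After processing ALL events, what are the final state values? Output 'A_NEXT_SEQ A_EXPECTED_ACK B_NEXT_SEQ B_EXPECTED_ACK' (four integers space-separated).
Answer: 1000 568 568 1000

Derivation:
After event 0: A_seq=1000 A_ack=200 B_seq=200 B_ack=1000
After event 1: A_seq=1000 A_ack=200 B_seq=212 B_ack=1000
After event 2: A_seq=1000 A_ack=200 B_seq=360 B_ack=1000
After event 3: A_seq=1000 A_ack=200 B_seq=437 B_ack=1000
After event 4: A_seq=1000 A_ack=437 B_seq=437 B_ack=1000
After event 5: A_seq=1000 A_ack=437 B_seq=437 B_ack=1000
After event 6: A_seq=1000 A_ack=568 B_seq=568 B_ack=1000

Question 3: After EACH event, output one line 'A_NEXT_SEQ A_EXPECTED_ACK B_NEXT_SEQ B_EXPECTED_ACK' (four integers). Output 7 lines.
1000 200 200 1000
1000 200 212 1000
1000 200 360 1000
1000 200 437 1000
1000 437 437 1000
1000 437 437 1000
1000 568 568 1000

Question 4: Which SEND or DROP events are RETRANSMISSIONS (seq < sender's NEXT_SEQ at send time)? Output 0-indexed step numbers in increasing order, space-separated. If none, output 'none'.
Answer: 4

Derivation:
Step 1: DROP seq=200 -> fresh
Step 2: SEND seq=212 -> fresh
Step 3: SEND seq=360 -> fresh
Step 4: SEND seq=200 -> retransmit
Step 6: SEND seq=437 -> fresh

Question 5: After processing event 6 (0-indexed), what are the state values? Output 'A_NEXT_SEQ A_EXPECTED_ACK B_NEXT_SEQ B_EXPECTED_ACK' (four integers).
After event 0: A_seq=1000 A_ack=200 B_seq=200 B_ack=1000
After event 1: A_seq=1000 A_ack=200 B_seq=212 B_ack=1000
After event 2: A_seq=1000 A_ack=200 B_seq=360 B_ack=1000
After event 3: A_seq=1000 A_ack=200 B_seq=437 B_ack=1000
After event 4: A_seq=1000 A_ack=437 B_seq=437 B_ack=1000
After event 5: A_seq=1000 A_ack=437 B_seq=437 B_ack=1000
After event 6: A_seq=1000 A_ack=568 B_seq=568 B_ack=1000

1000 568 568 1000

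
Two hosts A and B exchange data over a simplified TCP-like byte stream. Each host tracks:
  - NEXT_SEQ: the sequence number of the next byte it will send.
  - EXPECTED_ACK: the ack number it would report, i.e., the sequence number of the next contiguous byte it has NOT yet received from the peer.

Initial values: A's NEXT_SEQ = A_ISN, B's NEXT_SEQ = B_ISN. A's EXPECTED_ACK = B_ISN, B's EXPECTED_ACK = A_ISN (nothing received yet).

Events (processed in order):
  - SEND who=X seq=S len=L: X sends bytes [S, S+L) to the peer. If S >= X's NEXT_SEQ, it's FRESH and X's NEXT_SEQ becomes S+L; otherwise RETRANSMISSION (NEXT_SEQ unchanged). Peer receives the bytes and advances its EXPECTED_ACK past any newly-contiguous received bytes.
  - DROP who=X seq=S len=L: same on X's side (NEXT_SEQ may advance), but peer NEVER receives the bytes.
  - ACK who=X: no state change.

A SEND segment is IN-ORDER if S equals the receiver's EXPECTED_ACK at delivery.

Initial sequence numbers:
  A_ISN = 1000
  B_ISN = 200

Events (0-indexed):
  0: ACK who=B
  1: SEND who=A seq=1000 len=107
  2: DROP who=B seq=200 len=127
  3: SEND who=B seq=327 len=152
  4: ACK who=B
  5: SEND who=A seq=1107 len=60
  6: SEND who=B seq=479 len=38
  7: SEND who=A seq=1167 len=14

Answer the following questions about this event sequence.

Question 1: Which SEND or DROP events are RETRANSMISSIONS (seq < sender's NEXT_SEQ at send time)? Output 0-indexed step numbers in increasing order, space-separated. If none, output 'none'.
Step 1: SEND seq=1000 -> fresh
Step 2: DROP seq=200 -> fresh
Step 3: SEND seq=327 -> fresh
Step 5: SEND seq=1107 -> fresh
Step 6: SEND seq=479 -> fresh
Step 7: SEND seq=1167 -> fresh

Answer: none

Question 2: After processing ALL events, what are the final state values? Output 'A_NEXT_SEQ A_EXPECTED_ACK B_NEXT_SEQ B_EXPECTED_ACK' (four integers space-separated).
Answer: 1181 200 517 1181

Derivation:
After event 0: A_seq=1000 A_ack=200 B_seq=200 B_ack=1000
After event 1: A_seq=1107 A_ack=200 B_seq=200 B_ack=1107
After event 2: A_seq=1107 A_ack=200 B_seq=327 B_ack=1107
After event 3: A_seq=1107 A_ack=200 B_seq=479 B_ack=1107
After event 4: A_seq=1107 A_ack=200 B_seq=479 B_ack=1107
After event 5: A_seq=1167 A_ack=200 B_seq=479 B_ack=1167
After event 6: A_seq=1167 A_ack=200 B_seq=517 B_ack=1167
After event 7: A_seq=1181 A_ack=200 B_seq=517 B_ack=1181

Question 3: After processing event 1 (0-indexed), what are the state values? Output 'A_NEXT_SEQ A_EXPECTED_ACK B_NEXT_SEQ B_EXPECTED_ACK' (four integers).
After event 0: A_seq=1000 A_ack=200 B_seq=200 B_ack=1000
After event 1: A_seq=1107 A_ack=200 B_seq=200 B_ack=1107

1107 200 200 1107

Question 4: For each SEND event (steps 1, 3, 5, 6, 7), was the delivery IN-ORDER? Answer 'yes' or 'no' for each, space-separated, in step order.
Step 1: SEND seq=1000 -> in-order
Step 3: SEND seq=327 -> out-of-order
Step 5: SEND seq=1107 -> in-order
Step 6: SEND seq=479 -> out-of-order
Step 7: SEND seq=1167 -> in-order

Answer: yes no yes no yes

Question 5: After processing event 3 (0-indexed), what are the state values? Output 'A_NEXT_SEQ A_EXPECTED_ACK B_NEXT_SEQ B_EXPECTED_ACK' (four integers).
After event 0: A_seq=1000 A_ack=200 B_seq=200 B_ack=1000
After event 1: A_seq=1107 A_ack=200 B_seq=200 B_ack=1107
After event 2: A_seq=1107 A_ack=200 B_seq=327 B_ack=1107
After event 3: A_seq=1107 A_ack=200 B_seq=479 B_ack=1107

1107 200 479 1107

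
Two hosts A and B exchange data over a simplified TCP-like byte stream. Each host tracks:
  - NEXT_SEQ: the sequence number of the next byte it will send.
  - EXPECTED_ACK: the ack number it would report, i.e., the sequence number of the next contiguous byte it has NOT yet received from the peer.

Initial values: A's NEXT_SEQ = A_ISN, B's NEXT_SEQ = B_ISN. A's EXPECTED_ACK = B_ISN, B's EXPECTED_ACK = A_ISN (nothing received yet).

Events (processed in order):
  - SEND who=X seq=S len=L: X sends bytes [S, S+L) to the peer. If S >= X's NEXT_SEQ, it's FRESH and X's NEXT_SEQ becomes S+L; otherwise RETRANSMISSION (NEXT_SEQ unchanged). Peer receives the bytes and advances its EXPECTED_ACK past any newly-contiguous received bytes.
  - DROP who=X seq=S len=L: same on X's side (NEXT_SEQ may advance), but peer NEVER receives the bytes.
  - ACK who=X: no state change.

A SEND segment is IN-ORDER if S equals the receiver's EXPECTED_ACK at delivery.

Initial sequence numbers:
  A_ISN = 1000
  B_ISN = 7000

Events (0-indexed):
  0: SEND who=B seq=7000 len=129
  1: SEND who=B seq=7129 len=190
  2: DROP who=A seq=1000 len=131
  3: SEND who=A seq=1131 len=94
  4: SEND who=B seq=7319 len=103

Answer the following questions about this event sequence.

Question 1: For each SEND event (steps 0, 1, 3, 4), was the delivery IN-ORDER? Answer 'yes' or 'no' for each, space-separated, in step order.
Answer: yes yes no yes

Derivation:
Step 0: SEND seq=7000 -> in-order
Step 1: SEND seq=7129 -> in-order
Step 3: SEND seq=1131 -> out-of-order
Step 4: SEND seq=7319 -> in-order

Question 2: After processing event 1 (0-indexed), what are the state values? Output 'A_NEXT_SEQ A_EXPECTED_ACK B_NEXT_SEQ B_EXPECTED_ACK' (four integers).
After event 0: A_seq=1000 A_ack=7129 B_seq=7129 B_ack=1000
After event 1: A_seq=1000 A_ack=7319 B_seq=7319 B_ack=1000

1000 7319 7319 1000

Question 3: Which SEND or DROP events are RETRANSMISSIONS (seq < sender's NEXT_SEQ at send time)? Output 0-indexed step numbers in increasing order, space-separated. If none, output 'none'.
Step 0: SEND seq=7000 -> fresh
Step 1: SEND seq=7129 -> fresh
Step 2: DROP seq=1000 -> fresh
Step 3: SEND seq=1131 -> fresh
Step 4: SEND seq=7319 -> fresh

Answer: none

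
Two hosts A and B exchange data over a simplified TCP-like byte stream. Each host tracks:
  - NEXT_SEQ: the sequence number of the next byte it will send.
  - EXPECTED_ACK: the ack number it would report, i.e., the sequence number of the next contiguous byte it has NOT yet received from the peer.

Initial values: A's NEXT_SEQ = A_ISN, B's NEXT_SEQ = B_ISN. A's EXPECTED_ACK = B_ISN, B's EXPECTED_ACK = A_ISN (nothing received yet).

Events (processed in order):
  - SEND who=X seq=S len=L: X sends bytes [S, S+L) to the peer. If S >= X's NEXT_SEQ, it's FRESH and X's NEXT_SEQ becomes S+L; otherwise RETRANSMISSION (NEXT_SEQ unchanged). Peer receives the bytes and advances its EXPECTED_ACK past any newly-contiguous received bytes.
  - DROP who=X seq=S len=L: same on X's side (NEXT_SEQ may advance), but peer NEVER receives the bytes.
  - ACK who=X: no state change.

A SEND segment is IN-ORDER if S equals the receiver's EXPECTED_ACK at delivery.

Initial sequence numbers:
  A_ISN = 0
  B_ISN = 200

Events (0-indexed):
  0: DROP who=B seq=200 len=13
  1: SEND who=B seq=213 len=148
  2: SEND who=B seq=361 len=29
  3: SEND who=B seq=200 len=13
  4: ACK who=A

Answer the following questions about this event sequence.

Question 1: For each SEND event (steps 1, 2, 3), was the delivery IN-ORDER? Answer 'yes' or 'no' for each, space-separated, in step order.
Step 1: SEND seq=213 -> out-of-order
Step 2: SEND seq=361 -> out-of-order
Step 3: SEND seq=200 -> in-order

Answer: no no yes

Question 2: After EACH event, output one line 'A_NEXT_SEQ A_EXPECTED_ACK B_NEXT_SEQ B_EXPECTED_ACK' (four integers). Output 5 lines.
0 200 213 0
0 200 361 0
0 200 390 0
0 390 390 0
0 390 390 0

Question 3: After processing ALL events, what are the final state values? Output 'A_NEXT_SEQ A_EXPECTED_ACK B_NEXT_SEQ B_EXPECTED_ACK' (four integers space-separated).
Answer: 0 390 390 0

Derivation:
After event 0: A_seq=0 A_ack=200 B_seq=213 B_ack=0
After event 1: A_seq=0 A_ack=200 B_seq=361 B_ack=0
After event 2: A_seq=0 A_ack=200 B_seq=390 B_ack=0
After event 3: A_seq=0 A_ack=390 B_seq=390 B_ack=0
After event 4: A_seq=0 A_ack=390 B_seq=390 B_ack=0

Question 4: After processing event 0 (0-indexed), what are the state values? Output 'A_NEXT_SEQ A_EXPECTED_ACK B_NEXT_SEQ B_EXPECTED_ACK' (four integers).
After event 0: A_seq=0 A_ack=200 B_seq=213 B_ack=0

0 200 213 0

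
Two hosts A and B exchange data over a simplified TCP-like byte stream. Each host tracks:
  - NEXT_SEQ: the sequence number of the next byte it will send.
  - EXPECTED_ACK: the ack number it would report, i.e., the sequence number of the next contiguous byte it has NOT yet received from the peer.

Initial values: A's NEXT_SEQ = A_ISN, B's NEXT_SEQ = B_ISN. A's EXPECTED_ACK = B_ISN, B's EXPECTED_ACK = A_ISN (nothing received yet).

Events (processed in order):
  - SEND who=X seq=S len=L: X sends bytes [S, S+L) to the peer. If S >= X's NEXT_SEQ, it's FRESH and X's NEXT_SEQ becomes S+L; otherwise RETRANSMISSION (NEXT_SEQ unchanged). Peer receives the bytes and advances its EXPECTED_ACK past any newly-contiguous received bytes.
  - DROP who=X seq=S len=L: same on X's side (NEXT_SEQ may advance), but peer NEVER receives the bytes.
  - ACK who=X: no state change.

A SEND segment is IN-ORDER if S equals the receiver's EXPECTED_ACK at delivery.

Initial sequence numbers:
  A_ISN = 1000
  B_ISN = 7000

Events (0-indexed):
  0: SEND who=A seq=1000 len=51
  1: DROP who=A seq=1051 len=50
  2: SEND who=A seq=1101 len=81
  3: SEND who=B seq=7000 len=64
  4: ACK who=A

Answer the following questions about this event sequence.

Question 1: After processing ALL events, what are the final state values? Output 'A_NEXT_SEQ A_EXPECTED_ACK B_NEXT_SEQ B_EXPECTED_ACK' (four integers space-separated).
Answer: 1182 7064 7064 1051

Derivation:
After event 0: A_seq=1051 A_ack=7000 B_seq=7000 B_ack=1051
After event 1: A_seq=1101 A_ack=7000 B_seq=7000 B_ack=1051
After event 2: A_seq=1182 A_ack=7000 B_seq=7000 B_ack=1051
After event 3: A_seq=1182 A_ack=7064 B_seq=7064 B_ack=1051
After event 4: A_seq=1182 A_ack=7064 B_seq=7064 B_ack=1051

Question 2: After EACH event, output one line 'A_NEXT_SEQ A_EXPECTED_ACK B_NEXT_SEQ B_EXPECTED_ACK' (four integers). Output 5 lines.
1051 7000 7000 1051
1101 7000 7000 1051
1182 7000 7000 1051
1182 7064 7064 1051
1182 7064 7064 1051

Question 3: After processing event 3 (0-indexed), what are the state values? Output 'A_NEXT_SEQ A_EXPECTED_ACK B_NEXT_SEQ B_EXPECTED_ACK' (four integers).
After event 0: A_seq=1051 A_ack=7000 B_seq=7000 B_ack=1051
After event 1: A_seq=1101 A_ack=7000 B_seq=7000 B_ack=1051
After event 2: A_seq=1182 A_ack=7000 B_seq=7000 B_ack=1051
After event 3: A_seq=1182 A_ack=7064 B_seq=7064 B_ack=1051

1182 7064 7064 1051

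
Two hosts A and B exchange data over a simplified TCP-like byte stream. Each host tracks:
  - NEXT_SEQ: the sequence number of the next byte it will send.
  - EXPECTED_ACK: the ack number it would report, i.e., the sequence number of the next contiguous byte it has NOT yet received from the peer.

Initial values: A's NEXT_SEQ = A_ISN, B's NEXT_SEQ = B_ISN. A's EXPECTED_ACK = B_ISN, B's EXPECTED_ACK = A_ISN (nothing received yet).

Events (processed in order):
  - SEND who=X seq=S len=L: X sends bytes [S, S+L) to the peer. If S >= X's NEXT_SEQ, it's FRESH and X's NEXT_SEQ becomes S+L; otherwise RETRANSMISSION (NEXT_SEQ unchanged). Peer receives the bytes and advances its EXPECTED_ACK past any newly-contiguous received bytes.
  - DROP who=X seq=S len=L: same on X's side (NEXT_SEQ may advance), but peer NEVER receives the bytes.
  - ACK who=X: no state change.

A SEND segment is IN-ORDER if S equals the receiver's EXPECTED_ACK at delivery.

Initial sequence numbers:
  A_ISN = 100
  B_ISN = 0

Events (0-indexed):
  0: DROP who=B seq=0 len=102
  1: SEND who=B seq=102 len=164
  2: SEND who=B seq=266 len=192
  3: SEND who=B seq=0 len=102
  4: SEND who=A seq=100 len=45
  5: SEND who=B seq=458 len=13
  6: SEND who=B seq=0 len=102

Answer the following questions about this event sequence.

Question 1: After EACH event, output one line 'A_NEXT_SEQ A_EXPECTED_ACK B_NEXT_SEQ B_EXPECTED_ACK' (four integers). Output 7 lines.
100 0 102 100
100 0 266 100
100 0 458 100
100 458 458 100
145 458 458 145
145 471 471 145
145 471 471 145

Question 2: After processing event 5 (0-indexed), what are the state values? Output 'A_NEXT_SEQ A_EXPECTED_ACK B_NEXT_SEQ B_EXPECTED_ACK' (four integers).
After event 0: A_seq=100 A_ack=0 B_seq=102 B_ack=100
After event 1: A_seq=100 A_ack=0 B_seq=266 B_ack=100
After event 2: A_seq=100 A_ack=0 B_seq=458 B_ack=100
After event 3: A_seq=100 A_ack=458 B_seq=458 B_ack=100
After event 4: A_seq=145 A_ack=458 B_seq=458 B_ack=145
After event 5: A_seq=145 A_ack=471 B_seq=471 B_ack=145

145 471 471 145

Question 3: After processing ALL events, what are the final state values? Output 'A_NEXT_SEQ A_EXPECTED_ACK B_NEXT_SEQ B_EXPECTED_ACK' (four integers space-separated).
After event 0: A_seq=100 A_ack=0 B_seq=102 B_ack=100
After event 1: A_seq=100 A_ack=0 B_seq=266 B_ack=100
After event 2: A_seq=100 A_ack=0 B_seq=458 B_ack=100
After event 3: A_seq=100 A_ack=458 B_seq=458 B_ack=100
After event 4: A_seq=145 A_ack=458 B_seq=458 B_ack=145
After event 5: A_seq=145 A_ack=471 B_seq=471 B_ack=145
After event 6: A_seq=145 A_ack=471 B_seq=471 B_ack=145

Answer: 145 471 471 145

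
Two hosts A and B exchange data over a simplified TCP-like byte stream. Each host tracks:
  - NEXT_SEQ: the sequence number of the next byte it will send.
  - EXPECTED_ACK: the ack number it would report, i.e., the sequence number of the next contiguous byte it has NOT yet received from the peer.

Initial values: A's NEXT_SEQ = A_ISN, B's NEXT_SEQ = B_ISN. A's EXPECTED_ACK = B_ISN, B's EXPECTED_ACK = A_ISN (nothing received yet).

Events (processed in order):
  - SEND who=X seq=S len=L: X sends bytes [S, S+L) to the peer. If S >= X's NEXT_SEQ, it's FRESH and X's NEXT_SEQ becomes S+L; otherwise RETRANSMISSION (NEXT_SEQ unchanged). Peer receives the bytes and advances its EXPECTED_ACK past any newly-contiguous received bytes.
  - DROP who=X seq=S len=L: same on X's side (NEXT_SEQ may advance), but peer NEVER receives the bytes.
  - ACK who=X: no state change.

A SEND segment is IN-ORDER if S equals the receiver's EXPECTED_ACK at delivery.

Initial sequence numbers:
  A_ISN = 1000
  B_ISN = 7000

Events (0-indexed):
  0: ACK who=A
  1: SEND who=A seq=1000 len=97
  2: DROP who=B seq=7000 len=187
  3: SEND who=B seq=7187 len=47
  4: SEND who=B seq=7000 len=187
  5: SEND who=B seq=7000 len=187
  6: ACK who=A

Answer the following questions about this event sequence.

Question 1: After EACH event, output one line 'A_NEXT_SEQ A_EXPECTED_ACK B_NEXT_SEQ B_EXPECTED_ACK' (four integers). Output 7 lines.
1000 7000 7000 1000
1097 7000 7000 1097
1097 7000 7187 1097
1097 7000 7234 1097
1097 7234 7234 1097
1097 7234 7234 1097
1097 7234 7234 1097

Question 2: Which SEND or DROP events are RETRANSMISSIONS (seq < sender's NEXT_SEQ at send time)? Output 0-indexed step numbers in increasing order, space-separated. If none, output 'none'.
Step 1: SEND seq=1000 -> fresh
Step 2: DROP seq=7000 -> fresh
Step 3: SEND seq=7187 -> fresh
Step 4: SEND seq=7000 -> retransmit
Step 5: SEND seq=7000 -> retransmit

Answer: 4 5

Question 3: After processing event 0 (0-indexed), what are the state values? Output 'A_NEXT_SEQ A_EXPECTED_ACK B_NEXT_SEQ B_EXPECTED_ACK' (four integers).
After event 0: A_seq=1000 A_ack=7000 B_seq=7000 B_ack=1000

1000 7000 7000 1000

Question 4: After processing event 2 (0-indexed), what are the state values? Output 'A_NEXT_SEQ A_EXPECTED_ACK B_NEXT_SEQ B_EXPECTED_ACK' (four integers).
After event 0: A_seq=1000 A_ack=7000 B_seq=7000 B_ack=1000
After event 1: A_seq=1097 A_ack=7000 B_seq=7000 B_ack=1097
After event 2: A_seq=1097 A_ack=7000 B_seq=7187 B_ack=1097

1097 7000 7187 1097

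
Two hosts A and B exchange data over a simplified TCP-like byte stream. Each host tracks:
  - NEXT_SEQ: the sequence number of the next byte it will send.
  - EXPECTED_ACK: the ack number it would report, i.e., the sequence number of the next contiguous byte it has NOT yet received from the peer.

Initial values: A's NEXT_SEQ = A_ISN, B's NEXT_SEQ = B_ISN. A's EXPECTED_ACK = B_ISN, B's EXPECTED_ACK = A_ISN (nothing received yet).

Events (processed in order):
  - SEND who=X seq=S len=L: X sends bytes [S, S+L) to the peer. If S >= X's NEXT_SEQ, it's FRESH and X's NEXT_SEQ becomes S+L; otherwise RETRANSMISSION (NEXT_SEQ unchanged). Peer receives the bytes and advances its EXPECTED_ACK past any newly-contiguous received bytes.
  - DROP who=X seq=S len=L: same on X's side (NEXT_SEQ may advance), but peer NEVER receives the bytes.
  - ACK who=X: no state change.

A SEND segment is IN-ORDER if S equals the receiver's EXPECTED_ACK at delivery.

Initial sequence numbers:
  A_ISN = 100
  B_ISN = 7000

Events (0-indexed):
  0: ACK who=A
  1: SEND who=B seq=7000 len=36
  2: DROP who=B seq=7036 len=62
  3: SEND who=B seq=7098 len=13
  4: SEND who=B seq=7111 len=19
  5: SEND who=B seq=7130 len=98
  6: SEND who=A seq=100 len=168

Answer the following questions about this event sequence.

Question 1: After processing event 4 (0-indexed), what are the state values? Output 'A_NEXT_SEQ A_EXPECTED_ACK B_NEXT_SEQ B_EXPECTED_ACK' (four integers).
After event 0: A_seq=100 A_ack=7000 B_seq=7000 B_ack=100
After event 1: A_seq=100 A_ack=7036 B_seq=7036 B_ack=100
After event 2: A_seq=100 A_ack=7036 B_seq=7098 B_ack=100
After event 3: A_seq=100 A_ack=7036 B_seq=7111 B_ack=100
After event 4: A_seq=100 A_ack=7036 B_seq=7130 B_ack=100

100 7036 7130 100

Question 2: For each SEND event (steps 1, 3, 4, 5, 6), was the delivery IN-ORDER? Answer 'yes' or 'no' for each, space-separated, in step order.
Answer: yes no no no yes

Derivation:
Step 1: SEND seq=7000 -> in-order
Step 3: SEND seq=7098 -> out-of-order
Step 4: SEND seq=7111 -> out-of-order
Step 5: SEND seq=7130 -> out-of-order
Step 6: SEND seq=100 -> in-order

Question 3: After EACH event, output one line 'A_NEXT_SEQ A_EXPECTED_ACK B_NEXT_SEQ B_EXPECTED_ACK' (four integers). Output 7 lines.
100 7000 7000 100
100 7036 7036 100
100 7036 7098 100
100 7036 7111 100
100 7036 7130 100
100 7036 7228 100
268 7036 7228 268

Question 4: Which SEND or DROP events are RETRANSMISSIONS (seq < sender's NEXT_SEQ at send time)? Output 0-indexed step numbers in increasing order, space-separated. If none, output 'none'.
Answer: none

Derivation:
Step 1: SEND seq=7000 -> fresh
Step 2: DROP seq=7036 -> fresh
Step 3: SEND seq=7098 -> fresh
Step 4: SEND seq=7111 -> fresh
Step 5: SEND seq=7130 -> fresh
Step 6: SEND seq=100 -> fresh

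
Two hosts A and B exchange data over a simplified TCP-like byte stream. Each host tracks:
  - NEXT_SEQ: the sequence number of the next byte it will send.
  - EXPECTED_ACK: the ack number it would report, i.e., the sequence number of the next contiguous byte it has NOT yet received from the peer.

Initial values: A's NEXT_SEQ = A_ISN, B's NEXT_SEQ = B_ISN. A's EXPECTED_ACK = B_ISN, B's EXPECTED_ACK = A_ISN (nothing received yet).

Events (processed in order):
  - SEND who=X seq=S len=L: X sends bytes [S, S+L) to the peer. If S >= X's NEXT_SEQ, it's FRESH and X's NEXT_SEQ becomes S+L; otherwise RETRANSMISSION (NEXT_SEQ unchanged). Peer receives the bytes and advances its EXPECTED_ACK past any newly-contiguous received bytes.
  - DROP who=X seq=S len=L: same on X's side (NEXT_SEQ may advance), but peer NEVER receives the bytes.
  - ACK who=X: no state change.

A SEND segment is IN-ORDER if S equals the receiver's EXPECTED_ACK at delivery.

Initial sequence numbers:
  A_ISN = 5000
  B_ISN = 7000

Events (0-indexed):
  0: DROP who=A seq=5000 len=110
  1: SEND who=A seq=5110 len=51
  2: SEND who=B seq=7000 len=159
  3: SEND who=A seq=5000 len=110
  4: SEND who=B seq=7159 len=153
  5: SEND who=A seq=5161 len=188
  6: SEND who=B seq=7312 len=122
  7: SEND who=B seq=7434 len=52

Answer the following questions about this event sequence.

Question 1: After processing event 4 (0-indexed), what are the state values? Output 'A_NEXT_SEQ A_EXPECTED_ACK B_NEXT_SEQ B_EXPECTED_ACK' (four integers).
After event 0: A_seq=5110 A_ack=7000 B_seq=7000 B_ack=5000
After event 1: A_seq=5161 A_ack=7000 B_seq=7000 B_ack=5000
After event 2: A_seq=5161 A_ack=7159 B_seq=7159 B_ack=5000
After event 3: A_seq=5161 A_ack=7159 B_seq=7159 B_ack=5161
After event 4: A_seq=5161 A_ack=7312 B_seq=7312 B_ack=5161

5161 7312 7312 5161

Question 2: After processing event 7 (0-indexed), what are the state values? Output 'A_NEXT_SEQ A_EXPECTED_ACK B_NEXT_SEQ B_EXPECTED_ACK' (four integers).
After event 0: A_seq=5110 A_ack=7000 B_seq=7000 B_ack=5000
After event 1: A_seq=5161 A_ack=7000 B_seq=7000 B_ack=5000
After event 2: A_seq=5161 A_ack=7159 B_seq=7159 B_ack=5000
After event 3: A_seq=5161 A_ack=7159 B_seq=7159 B_ack=5161
After event 4: A_seq=5161 A_ack=7312 B_seq=7312 B_ack=5161
After event 5: A_seq=5349 A_ack=7312 B_seq=7312 B_ack=5349
After event 6: A_seq=5349 A_ack=7434 B_seq=7434 B_ack=5349
After event 7: A_seq=5349 A_ack=7486 B_seq=7486 B_ack=5349

5349 7486 7486 5349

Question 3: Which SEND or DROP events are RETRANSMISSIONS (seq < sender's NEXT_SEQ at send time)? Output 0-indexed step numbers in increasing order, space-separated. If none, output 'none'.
Answer: 3

Derivation:
Step 0: DROP seq=5000 -> fresh
Step 1: SEND seq=5110 -> fresh
Step 2: SEND seq=7000 -> fresh
Step 3: SEND seq=5000 -> retransmit
Step 4: SEND seq=7159 -> fresh
Step 5: SEND seq=5161 -> fresh
Step 6: SEND seq=7312 -> fresh
Step 7: SEND seq=7434 -> fresh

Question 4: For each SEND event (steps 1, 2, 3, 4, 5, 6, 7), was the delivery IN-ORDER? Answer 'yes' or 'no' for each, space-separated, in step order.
Step 1: SEND seq=5110 -> out-of-order
Step 2: SEND seq=7000 -> in-order
Step 3: SEND seq=5000 -> in-order
Step 4: SEND seq=7159 -> in-order
Step 5: SEND seq=5161 -> in-order
Step 6: SEND seq=7312 -> in-order
Step 7: SEND seq=7434 -> in-order

Answer: no yes yes yes yes yes yes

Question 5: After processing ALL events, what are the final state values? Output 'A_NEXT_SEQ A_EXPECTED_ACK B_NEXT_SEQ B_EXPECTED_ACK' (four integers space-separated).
Answer: 5349 7486 7486 5349

Derivation:
After event 0: A_seq=5110 A_ack=7000 B_seq=7000 B_ack=5000
After event 1: A_seq=5161 A_ack=7000 B_seq=7000 B_ack=5000
After event 2: A_seq=5161 A_ack=7159 B_seq=7159 B_ack=5000
After event 3: A_seq=5161 A_ack=7159 B_seq=7159 B_ack=5161
After event 4: A_seq=5161 A_ack=7312 B_seq=7312 B_ack=5161
After event 5: A_seq=5349 A_ack=7312 B_seq=7312 B_ack=5349
After event 6: A_seq=5349 A_ack=7434 B_seq=7434 B_ack=5349
After event 7: A_seq=5349 A_ack=7486 B_seq=7486 B_ack=5349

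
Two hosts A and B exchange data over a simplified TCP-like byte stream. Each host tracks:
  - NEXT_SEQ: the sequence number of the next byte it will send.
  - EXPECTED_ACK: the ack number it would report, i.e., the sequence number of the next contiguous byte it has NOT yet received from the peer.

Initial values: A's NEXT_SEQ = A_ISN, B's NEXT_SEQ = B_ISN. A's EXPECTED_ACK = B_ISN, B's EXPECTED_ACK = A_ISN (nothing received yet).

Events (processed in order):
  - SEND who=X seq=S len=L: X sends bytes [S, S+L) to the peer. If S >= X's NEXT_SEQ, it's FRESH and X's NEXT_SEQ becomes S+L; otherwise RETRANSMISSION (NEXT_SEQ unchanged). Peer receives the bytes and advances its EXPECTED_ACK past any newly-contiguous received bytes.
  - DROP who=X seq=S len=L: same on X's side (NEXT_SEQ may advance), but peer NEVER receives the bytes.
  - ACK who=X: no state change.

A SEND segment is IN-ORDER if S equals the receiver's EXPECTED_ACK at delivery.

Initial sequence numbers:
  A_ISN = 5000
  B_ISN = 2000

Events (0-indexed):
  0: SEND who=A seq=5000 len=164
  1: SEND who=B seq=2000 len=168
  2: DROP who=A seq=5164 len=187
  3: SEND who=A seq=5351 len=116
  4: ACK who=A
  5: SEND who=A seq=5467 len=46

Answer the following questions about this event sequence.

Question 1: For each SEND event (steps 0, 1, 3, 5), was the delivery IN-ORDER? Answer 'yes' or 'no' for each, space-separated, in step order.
Answer: yes yes no no

Derivation:
Step 0: SEND seq=5000 -> in-order
Step 1: SEND seq=2000 -> in-order
Step 3: SEND seq=5351 -> out-of-order
Step 5: SEND seq=5467 -> out-of-order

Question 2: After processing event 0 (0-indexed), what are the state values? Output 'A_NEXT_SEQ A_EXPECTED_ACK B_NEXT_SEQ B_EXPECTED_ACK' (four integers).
After event 0: A_seq=5164 A_ack=2000 B_seq=2000 B_ack=5164

5164 2000 2000 5164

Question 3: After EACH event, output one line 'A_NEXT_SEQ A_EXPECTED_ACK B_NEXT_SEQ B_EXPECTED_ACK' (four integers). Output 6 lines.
5164 2000 2000 5164
5164 2168 2168 5164
5351 2168 2168 5164
5467 2168 2168 5164
5467 2168 2168 5164
5513 2168 2168 5164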